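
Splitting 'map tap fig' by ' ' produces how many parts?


Splitting by ' ' breaks the string at each occurrence of the separator.
Text: 'map tap fig'
Parts after split:
  Part 1: 'map'
  Part 2: 'tap'
  Part 3: 'fig'
Total parts: 3

3


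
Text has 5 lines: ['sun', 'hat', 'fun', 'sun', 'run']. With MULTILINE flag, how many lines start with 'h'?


With MULTILINE flag, ^ matches the start of each line.
Lines: ['sun', 'hat', 'fun', 'sun', 'run']
Checking which lines start with 'h':
  Line 1: 'sun' -> no
  Line 2: 'hat' -> MATCH
  Line 3: 'fun' -> no
  Line 4: 'sun' -> no
  Line 5: 'run' -> no
Matching lines: ['hat']
Count: 1

1


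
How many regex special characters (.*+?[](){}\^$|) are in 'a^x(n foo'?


Regex special characters are: . * + ? [ ] ( ) { } \ ^ $ |
Scanning 'a^x(n foo':
  pos 1: '^' -> SPECIAL
  pos 3: '(' -> SPECIAL
Special chars found: ['^', '(']
Total: 2

2


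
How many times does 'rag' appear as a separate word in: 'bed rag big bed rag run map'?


Scanning each word for exact match 'rag':
  Word 1: 'bed' -> no
  Word 2: 'rag' -> MATCH
  Word 3: 'big' -> no
  Word 4: 'bed' -> no
  Word 5: 'rag' -> MATCH
  Word 6: 'run' -> no
  Word 7: 'map' -> no
Total matches: 2

2


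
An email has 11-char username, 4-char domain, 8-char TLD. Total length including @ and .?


An email address has format: username@domain.tld
Username length: 11
'@' character: 1
Domain length: 4
'.' character: 1
TLD length: 8
Total = 11 + 1 + 4 + 1 + 8 = 25

25


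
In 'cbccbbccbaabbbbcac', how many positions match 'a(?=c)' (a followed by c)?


Lookahead 'a(?=c)' matches 'a' only when followed by 'c'.
String: 'cbccbbccbaabbbbcac'
Checking each position where char is 'a':
  pos 9: 'a' -> no (next='a')
  pos 10: 'a' -> no (next='b')
  pos 16: 'a' -> MATCH (next='c')
Matching positions: [16]
Count: 1

1


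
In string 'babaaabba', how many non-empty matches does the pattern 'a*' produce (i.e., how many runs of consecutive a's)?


Pattern 'a*' matches zero or more a's. We want non-empty runs of consecutive a's.
String: 'babaaabba'
Walking through the string to find runs of a's:
  Run 1: positions 1-1 -> 'a'
  Run 2: positions 3-5 -> 'aaa'
  Run 3: positions 8-8 -> 'a'
Non-empty runs found: ['a', 'aaa', 'a']
Count: 3

3


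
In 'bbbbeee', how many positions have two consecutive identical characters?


Looking for consecutive identical characters in 'bbbbeee':
  pos 0-1: 'b' vs 'b' -> MATCH ('bb')
  pos 1-2: 'b' vs 'b' -> MATCH ('bb')
  pos 2-3: 'b' vs 'b' -> MATCH ('bb')
  pos 3-4: 'b' vs 'e' -> different
  pos 4-5: 'e' vs 'e' -> MATCH ('ee')
  pos 5-6: 'e' vs 'e' -> MATCH ('ee')
Consecutive identical pairs: ['bb', 'bb', 'bb', 'ee', 'ee']
Count: 5

5


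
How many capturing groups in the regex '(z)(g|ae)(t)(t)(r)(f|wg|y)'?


To count capturing groups, count each '(' that starts a group.
Pattern: '(z)(g|ae)(t)(t)(r)(f|wg|y)'
Walking through the pattern:
  Position 0: '(' -> group #1
  Position 3: '(' -> group #2
  Position 9: '(' -> group #3
  Position 12: '(' -> group #4
  Position 15: '(' -> group #5
  Position 18: '(' -> group #6
Total capturing groups: 6

6


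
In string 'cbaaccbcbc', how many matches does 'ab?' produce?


Pattern 'ab?' matches 'a' optionally followed by 'b'.
String: 'cbaaccbcbc'
Scanning left to right for 'a' then checking next char:
  Match 1: 'a' (a not followed by b)
  Match 2: 'a' (a not followed by b)
Total matches: 2

2


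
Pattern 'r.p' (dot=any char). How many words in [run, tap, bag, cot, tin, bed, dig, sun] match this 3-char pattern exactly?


Pattern 'r.p' means: starts with 'r', any single char, ends with 'p'.
Checking each word (must be exactly 3 chars):
  'run' (len=3): no
  'tap' (len=3): no
  'bag' (len=3): no
  'cot' (len=3): no
  'tin' (len=3): no
  'bed' (len=3): no
  'dig' (len=3): no
  'sun' (len=3): no
Matching words: []
Total: 0

0


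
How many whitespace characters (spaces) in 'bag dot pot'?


\s matches whitespace characters (spaces, tabs, etc.).
Text: 'bag dot pot'
This text has 3 words separated by spaces.
Number of spaces = number of words - 1 = 3 - 1 = 2

2


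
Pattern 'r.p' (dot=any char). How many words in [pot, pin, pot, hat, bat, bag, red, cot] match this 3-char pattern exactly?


Pattern 'r.p' means: starts with 'r', any single char, ends with 'p'.
Checking each word (must be exactly 3 chars):
  'pot' (len=3): no
  'pin' (len=3): no
  'pot' (len=3): no
  'hat' (len=3): no
  'bat' (len=3): no
  'bag' (len=3): no
  'red' (len=3): no
  'cot' (len=3): no
Matching words: []
Total: 0

0


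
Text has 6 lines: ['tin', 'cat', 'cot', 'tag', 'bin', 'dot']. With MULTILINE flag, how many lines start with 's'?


With MULTILINE flag, ^ matches the start of each line.
Lines: ['tin', 'cat', 'cot', 'tag', 'bin', 'dot']
Checking which lines start with 's':
  Line 1: 'tin' -> no
  Line 2: 'cat' -> no
  Line 3: 'cot' -> no
  Line 4: 'tag' -> no
  Line 5: 'bin' -> no
  Line 6: 'dot' -> no
Matching lines: []
Count: 0

0


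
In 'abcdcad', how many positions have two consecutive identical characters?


Looking for consecutive identical characters in 'abcdcad':
  pos 0-1: 'a' vs 'b' -> different
  pos 1-2: 'b' vs 'c' -> different
  pos 2-3: 'c' vs 'd' -> different
  pos 3-4: 'd' vs 'c' -> different
  pos 4-5: 'c' vs 'a' -> different
  pos 5-6: 'a' vs 'd' -> different
Consecutive identical pairs: []
Count: 0

0


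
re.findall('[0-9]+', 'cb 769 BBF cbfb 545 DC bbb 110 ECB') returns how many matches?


Pattern '[0-9]+' finds one or more digits.
Text: 'cb 769 BBF cbfb 545 DC bbb 110 ECB'
Scanning for matches:
  Match 1: '769'
  Match 2: '545'
  Match 3: '110'
Total matches: 3

3


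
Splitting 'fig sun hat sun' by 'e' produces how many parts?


Splitting by 'e' breaks the string at each occurrence of the separator.
Text: 'fig sun hat sun'
Parts after split:
  Part 1: 'fig sun hat sun'
Total parts: 1

1


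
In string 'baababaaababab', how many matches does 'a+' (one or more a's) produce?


Pattern 'a+' matches one or more consecutive a's.
String: 'baababaaababab'
Scanning for runs of a:
  Match 1: 'aa' (length 2)
  Match 2: 'a' (length 1)
  Match 3: 'aaa' (length 3)
  Match 4: 'a' (length 1)
  Match 5: 'a' (length 1)
Total matches: 5

5


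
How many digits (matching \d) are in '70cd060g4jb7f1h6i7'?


\d matches any digit 0-9.
Scanning '70cd060g4jb7f1h6i7':
  pos 0: '7' -> DIGIT
  pos 1: '0' -> DIGIT
  pos 4: '0' -> DIGIT
  pos 5: '6' -> DIGIT
  pos 6: '0' -> DIGIT
  pos 8: '4' -> DIGIT
  pos 11: '7' -> DIGIT
  pos 13: '1' -> DIGIT
  pos 15: '6' -> DIGIT
  pos 17: '7' -> DIGIT
Digits found: ['7', '0', '0', '6', '0', '4', '7', '1', '6', '7']
Total: 10

10


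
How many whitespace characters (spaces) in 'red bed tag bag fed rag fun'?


\s matches whitespace characters (spaces, tabs, etc.).
Text: 'red bed tag bag fed rag fun'
This text has 7 words separated by spaces.
Number of spaces = number of words - 1 = 7 - 1 = 6

6


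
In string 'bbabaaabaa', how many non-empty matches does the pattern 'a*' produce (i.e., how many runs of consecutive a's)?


Pattern 'a*' matches zero or more a's. We want non-empty runs of consecutive a's.
String: 'bbabaaabaa'
Walking through the string to find runs of a's:
  Run 1: positions 2-2 -> 'a'
  Run 2: positions 4-6 -> 'aaa'
  Run 3: positions 8-9 -> 'aa'
Non-empty runs found: ['a', 'aaa', 'aa']
Count: 3

3


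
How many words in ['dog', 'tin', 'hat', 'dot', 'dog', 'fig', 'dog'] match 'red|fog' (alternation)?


Alternation 'red|fog' matches either 'red' or 'fog'.
Checking each word:
  'dog' -> no
  'tin' -> no
  'hat' -> no
  'dot' -> no
  'dog' -> no
  'fig' -> no
  'dog' -> no
Matches: []
Count: 0

0


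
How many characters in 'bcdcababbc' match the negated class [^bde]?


Negated class [^bde] matches any char NOT in {b, d, e}
Scanning 'bcdcababbc':
  pos 0: 'b' -> no (excluded)
  pos 1: 'c' -> MATCH
  pos 2: 'd' -> no (excluded)
  pos 3: 'c' -> MATCH
  pos 4: 'a' -> MATCH
  pos 5: 'b' -> no (excluded)
  pos 6: 'a' -> MATCH
  pos 7: 'b' -> no (excluded)
  pos 8: 'b' -> no (excluded)
  pos 9: 'c' -> MATCH
Total matches: 5

5


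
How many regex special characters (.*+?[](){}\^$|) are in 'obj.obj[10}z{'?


Regex special characters are: . * + ? [ ] ( ) { } \ ^ $ |
Scanning 'obj.obj[10}z{':
  pos 3: '.' -> SPECIAL
  pos 7: '[' -> SPECIAL
  pos 10: '}' -> SPECIAL
  pos 12: '{' -> SPECIAL
Special chars found: ['.', '[', '}', '{']
Total: 4

4


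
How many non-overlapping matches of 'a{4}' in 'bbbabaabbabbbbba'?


Pattern 'a{4}' matches exactly 4 consecutive a's (greedy, non-overlapping).
String: 'bbbabaabbabbbbba'
Scanning for runs of a's:
  Run at pos 3: 'a' (length 1) -> 0 match(es)
  Run at pos 5: 'aa' (length 2) -> 0 match(es)
  Run at pos 9: 'a' (length 1) -> 0 match(es)
  Run at pos 15: 'a' (length 1) -> 0 match(es)
Matches found: []
Total: 0

0


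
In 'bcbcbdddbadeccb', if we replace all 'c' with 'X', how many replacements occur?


re.sub('c', 'X', text) replaces every occurrence of 'c' with 'X'.
Text: 'bcbcbdddbadeccb'
Scanning for 'c':
  pos 1: 'c' -> replacement #1
  pos 3: 'c' -> replacement #2
  pos 12: 'c' -> replacement #3
  pos 13: 'c' -> replacement #4
Total replacements: 4

4


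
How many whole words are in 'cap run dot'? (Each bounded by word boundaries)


Word boundaries (\b) mark the start/end of each word.
Text: 'cap run dot'
Splitting by whitespace:
  Word 1: 'cap'
  Word 2: 'run'
  Word 3: 'dot'
Total whole words: 3

3


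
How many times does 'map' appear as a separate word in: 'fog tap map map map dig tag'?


Scanning each word for exact match 'map':
  Word 1: 'fog' -> no
  Word 2: 'tap' -> no
  Word 3: 'map' -> MATCH
  Word 4: 'map' -> MATCH
  Word 5: 'map' -> MATCH
  Word 6: 'dig' -> no
  Word 7: 'tag' -> no
Total matches: 3

3


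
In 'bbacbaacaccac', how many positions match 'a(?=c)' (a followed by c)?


Lookahead 'a(?=c)' matches 'a' only when followed by 'c'.
String: 'bbacbaacaccac'
Checking each position where char is 'a':
  pos 2: 'a' -> MATCH (next='c')
  pos 5: 'a' -> no (next='a')
  pos 6: 'a' -> MATCH (next='c')
  pos 8: 'a' -> MATCH (next='c')
  pos 11: 'a' -> MATCH (next='c')
Matching positions: [2, 6, 8, 11]
Count: 4

4


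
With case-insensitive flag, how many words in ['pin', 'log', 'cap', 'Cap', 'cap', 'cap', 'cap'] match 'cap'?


Case-insensitive matching: compare each word's lowercase form to 'cap'.
  'pin' -> lower='pin' -> no
  'log' -> lower='log' -> no
  'cap' -> lower='cap' -> MATCH
  'Cap' -> lower='cap' -> MATCH
  'cap' -> lower='cap' -> MATCH
  'cap' -> lower='cap' -> MATCH
  'cap' -> lower='cap' -> MATCH
Matches: ['cap', 'Cap', 'cap', 'cap', 'cap']
Count: 5

5


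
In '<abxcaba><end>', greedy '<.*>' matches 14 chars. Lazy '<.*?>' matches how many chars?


Greedy '<.*>' tries to match as MUCH as possible.
Lazy '<.*?>' tries to match as LITTLE as possible.

String: '<abxcaba><end>'
Greedy '<.*>' starts at first '<' and extends to the LAST '>': '<abxcaba><end>' (14 chars)
Lazy '<.*?>' starts at first '<' and stops at the FIRST '>': '<abxcaba>' (9 chars)

9


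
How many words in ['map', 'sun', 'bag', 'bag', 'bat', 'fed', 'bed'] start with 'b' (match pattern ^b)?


Pattern ^b anchors to start of word. Check which words begin with 'b':
  'map' -> no
  'sun' -> no
  'bag' -> MATCH (starts with 'b')
  'bag' -> MATCH (starts with 'b')
  'bat' -> MATCH (starts with 'b')
  'fed' -> no
  'bed' -> MATCH (starts with 'b')
Matching words: ['bag', 'bag', 'bat', 'bed']
Count: 4

4


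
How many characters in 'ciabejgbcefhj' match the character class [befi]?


Character class [befi] matches any of: {b, e, f, i}
Scanning string 'ciabejgbcefhj' character by character:
  pos 0: 'c' -> no
  pos 1: 'i' -> MATCH
  pos 2: 'a' -> no
  pos 3: 'b' -> MATCH
  pos 4: 'e' -> MATCH
  pos 5: 'j' -> no
  pos 6: 'g' -> no
  pos 7: 'b' -> MATCH
  pos 8: 'c' -> no
  pos 9: 'e' -> MATCH
  pos 10: 'f' -> MATCH
  pos 11: 'h' -> no
  pos 12: 'j' -> no
Total matches: 6

6


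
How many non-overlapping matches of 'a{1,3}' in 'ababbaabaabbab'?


Pattern 'a{1,3}' matches between 1 and 3 consecutive a's (greedy).
String: 'ababbaabaabbab'
Finding runs of a's and applying greedy matching:
  Run at pos 0: 'a' (length 1)
  Run at pos 2: 'a' (length 1)
  Run at pos 5: 'aa' (length 2)
  Run at pos 8: 'aa' (length 2)
  Run at pos 12: 'a' (length 1)
Matches: ['a', 'a', 'aa', 'aa', 'a']
Count: 5

5


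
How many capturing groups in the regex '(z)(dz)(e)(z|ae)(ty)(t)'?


To count capturing groups, count each '(' that starts a group.
Pattern: '(z)(dz)(e)(z|ae)(ty)(t)'
Walking through the pattern:
  Position 0: '(' -> group #1
  Position 3: '(' -> group #2
  Position 7: '(' -> group #3
  Position 10: '(' -> group #4
  Position 16: '(' -> group #5
  Position 20: '(' -> group #6
Total capturing groups: 6

6


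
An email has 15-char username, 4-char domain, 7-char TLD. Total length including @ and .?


An email address has format: username@domain.tld
Username length: 15
'@' character: 1
Domain length: 4
'.' character: 1
TLD length: 7
Total = 15 + 1 + 4 + 1 + 7 = 28

28


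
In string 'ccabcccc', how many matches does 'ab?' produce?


Pattern 'ab?' matches 'a' optionally followed by 'b'.
String: 'ccabcccc'
Scanning left to right for 'a' then checking next char:
  Match 1: 'ab' (a followed by b)
Total matches: 1

1


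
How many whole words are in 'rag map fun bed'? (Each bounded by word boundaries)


Word boundaries (\b) mark the start/end of each word.
Text: 'rag map fun bed'
Splitting by whitespace:
  Word 1: 'rag'
  Word 2: 'map'
  Word 3: 'fun'
  Word 4: 'bed'
Total whole words: 4

4


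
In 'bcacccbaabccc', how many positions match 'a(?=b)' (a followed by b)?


Lookahead 'a(?=b)' matches 'a' only when followed by 'b'.
String: 'bcacccbaabccc'
Checking each position where char is 'a':
  pos 2: 'a' -> no (next='c')
  pos 7: 'a' -> no (next='a')
  pos 8: 'a' -> MATCH (next='b')
Matching positions: [8]
Count: 1

1


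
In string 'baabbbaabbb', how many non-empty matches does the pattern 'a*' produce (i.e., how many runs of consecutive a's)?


Pattern 'a*' matches zero or more a's. We want non-empty runs of consecutive a's.
String: 'baabbbaabbb'
Walking through the string to find runs of a's:
  Run 1: positions 1-2 -> 'aa'
  Run 2: positions 6-7 -> 'aa'
Non-empty runs found: ['aa', 'aa']
Count: 2

2


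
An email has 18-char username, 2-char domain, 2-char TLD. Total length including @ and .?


An email address has format: username@domain.tld
Username length: 18
'@' character: 1
Domain length: 2
'.' character: 1
TLD length: 2
Total = 18 + 1 + 2 + 1 + 2 = 24

24


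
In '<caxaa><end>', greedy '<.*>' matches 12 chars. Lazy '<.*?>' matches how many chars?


Greedy '<.*>' tries to match as MUCH as possible.
Lazy '<.*?>' tries to match as LITTLE as possible.

String: '<caxaa><end>'
Greedy '<.*>' starts at first '<' and extends to the LAST '>': '<caxaa><end>' (12 chars)
Lazy '<.*?>' starts at first '<' and stops at the FIRST '>': '<caxaa>' (7 chars)

7


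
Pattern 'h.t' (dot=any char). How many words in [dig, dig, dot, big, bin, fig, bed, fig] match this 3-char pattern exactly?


Pattern 'h.t' means: starts with 'h', any single char, ends with 't'.
Checking each word (must be exactly 3 chars):
  'dig' (len=3): no
  'dig' (len=3): no
  'dot' (len=3): no
  'big' (len=3): no
  'bin' (len=3): no
  'fig' (len=3): no
  'bed' (len=3): no
  'fig' (len=3): no
Matching words: []
Total: 0

0


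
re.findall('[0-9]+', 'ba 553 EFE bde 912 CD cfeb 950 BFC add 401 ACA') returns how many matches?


Pattern '[0-9]+' finds one or more digits.
Text: 'ba 553 EFE bde 912 CD cfeb 950 BFC add 401 ACA'
Scanning for matches:
  Match 1: '553'
  Match 2: '912'
  Match 3: '950'
  Match 4: '401'
Total matches: 4

4


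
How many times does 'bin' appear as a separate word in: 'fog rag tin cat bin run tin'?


Scanning each word for exact match 'bin':
  Word 1: 'fog' -> no
  Word 2: 'rag' -> no
  Word 3: 'tin' -> no
  Word 4: 'cat' -> no
  Word 5: 'bin' -> MATCH
  Word 6: 'run' -> no
  Word 7: 'tin' -> no
Total matches: 1

1


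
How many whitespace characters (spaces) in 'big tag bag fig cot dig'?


\s matches whitespace characters (spaces, tabs, etc.).
Text: 'big tag bag fig cot dig'
This text has 6 words separated by spaces.
Number of spaces = number of words - 1 = 6 - 1 = 5

5


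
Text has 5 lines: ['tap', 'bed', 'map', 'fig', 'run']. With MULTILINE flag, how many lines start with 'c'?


With MULTILINE flag, ^ matches the start of each line.
Lines: ['tap', 'bed', 'map', 'fig', 'run']
Checking which lines start with 'c':
  Line 1: 'tap' -> no
  Line 2: 'bed' -> no
  Line 3: 'map' -> no
  Line 4: 'fig' -> no
  Line 5: 'run' -> no
Matching lines: []
Count: 0

0


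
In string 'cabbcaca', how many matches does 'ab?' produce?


Pattern 'ab?' matches 'a' optionally followed by 'b'.
String: 'cabbcaca'
Scanning left to right for 'a' then checking next char:
  Match 1: 'ab' (a followed by b)
  Match 2: 'a' (a not followed by b)
  Match 3: 'a' (a not followed by b)
Total matches: 3

3


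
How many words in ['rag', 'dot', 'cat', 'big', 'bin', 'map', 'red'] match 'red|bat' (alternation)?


Alternation 'red|bat' matches either 'red' or 'bat'.
Checking each word:
  'rag' -> no
  'dot' -> no
  'cat' -> no
  'big' -> no
  'bin' -> no
  'map' -> no
  'red' -> MATCH
Matches: ['red']
Count: 1

1


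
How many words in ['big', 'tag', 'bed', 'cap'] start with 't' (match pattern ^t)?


Pattern ^t anchors to start of word. Check which words begin with 't':
  'big' -> no
  'tag' -> MATCH (starts with 't')
  'bed' -> no
  'cap' -> no
Matching words: ['tag']
Count: 1

1


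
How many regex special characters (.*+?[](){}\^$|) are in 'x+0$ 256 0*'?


Regex special characters are: . * + ? [ ] ( ) { } \ ^ $ |
Scanning 'x+0$ 256 0*':
  pos 1: '+' -> SPECIAL
  pos 3: '$' -> SPECIAL
  pos 10: '*' -> SPECIAL
Special chars found: ['+', '$', '*']
Total: 3

3


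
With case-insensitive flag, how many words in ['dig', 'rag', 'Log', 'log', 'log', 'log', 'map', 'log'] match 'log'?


Case-insensitive matching: compare each word's lowercase form to 'log'.
  'dig' -> lower='dig' -> no
  'rag' -> lower='rag' -> no
  'Log' -> lower='log' -> MATCH
  'log' -> lower='log' -> MATCH
  'log' -> lower='log' -> MATCH
  'log' -> lower='log' -> MATCH
  'map' -> lower='map' -> no
  'log' -> lower='log' -> MATCH
Matches: ['Log', 'log', 'log', 'log', 'log']
Count: 5

5


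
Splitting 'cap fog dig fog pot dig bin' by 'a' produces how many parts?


Splitting by 'a' breaks the string at each occurrence of the separator.
Text: 'cap fog dig fog pot dig bin'
Parts after split:
  Part 1: 'c'
  Part 2: 'p fog dig fog pot dig bin'
Total parts: 2

2


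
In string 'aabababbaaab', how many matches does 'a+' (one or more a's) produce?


Pattern 'a+' matches one or more consecutive a's.
String: 'aabababbaaab'
Scanning for runs of a:
  Match 1: 'aa' (length 2)
  Match 2: 'a' (length 1)
  Match 3: 'a' (length 1)
  Match 4: 'aaa' (length 3)
Total matches: 4

4


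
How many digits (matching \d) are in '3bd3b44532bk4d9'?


\d matches any digit 0-9.
Scanning '3bd3b44532bk4d9':
  pos 0: '3' -> DIGIT
  pos 3: '3' -> DIGIT
  pos 5: '4' -> DIGIT
  pos 6: '4' -> DIGIT
  pos 7: '5' -> DIGIT
  pos 8: '3' -> DIGIT
  pos 9: '2' -> DIGIT
  pos 12: '4' -> DIGIT
  pos 14: '9' -> DIGIT
Digits found: ['3', '3', '4', '4', '5', '3', '2', '4', '9']
Total: 9

9


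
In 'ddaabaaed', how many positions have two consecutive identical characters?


Looking for consecutive identical characters in 'ddaabaaed':
  pos 0-1: 'd' vs 'd' -> MATCH ('dd')
  pos 1-2: 'd' vs 'a' -> different
  pos 2-3: 'a' vs 'a' -> MATCH ('aa')
  pos 3-4: 'a' vs 'b' -> different
  pos 4-5: 'b' vs 'a' -> different
  pos 5-6: 'a' vs 'a' -> MATCH ('aa')
  pos 6-7: 'a' vs 'e' -> different
  pos 7-8: 'e' vs 'd' -> different
Consecutive identical pairs: ['dd', 'aa', 'aa']
Count: 3

3


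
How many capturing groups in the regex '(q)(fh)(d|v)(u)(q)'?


To count capturing groups, count each '(' that starts a group.
Pattern: '(q)(fh)(d|v)(u)(q)'
Walking through the pattern:
  Position 0: '(' -> group #1
  Position 3: '(' -> group #2
  Position 7: '(' -> group #3
  Position 12: '(' -> group #4
  Position 15: '(' -> group #5
Total capturing groups: 5

5


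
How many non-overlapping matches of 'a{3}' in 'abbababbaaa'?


Pattern 'a{3}' matches exactly 3 consecutive a's (greedy, non-overlapping).
String: 'abbababbaaa'
Scanning for runs of a's:
  Run at pos 0: 'a' (length 1) -> 0 match(es)
  Run at pos 3: 'a' (length 1) -> 0 match(es)
  Run at pos 5: 'a' (length 1) -> 0 match(es)
  Run at pos 8: 'aaa' (length 3) -> 1 match(es)
Matches found: ['aaa']
Total: 1

1


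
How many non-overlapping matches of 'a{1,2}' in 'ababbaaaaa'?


Pattern 'a{1,2}' matches between 1 and 2 consecutive a's (greedy).
String: 'ababbaaaaa'
Finding runs of a's and applying greedy matching:
  Run at pos 0: 'a' (length 1)
  Run at pos 2: 'a' (length 1)
  Run at pos 5: 'aaaaa' (length 5)
Matches: ['a', 'a', 'aa', 'aa', 'a']
Count: 5

5


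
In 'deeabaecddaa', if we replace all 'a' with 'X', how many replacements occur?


re.sub('a', 'X', text) replaces every occurrence of 'a' with 'X'.
Text: 'deeabaecddaa'
Scanning for 'a':
  pos 3: 'a' -> replacement #1
  pos 5: 'a' -> replacement #2
  pos 10: 'a' -> replacement #3
  pos 11: 'a' -> replacement #4
Total replacements: 4

4


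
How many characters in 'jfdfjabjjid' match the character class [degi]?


Character class [degi] matches any of: {d, e, g, i}
Scanning string 'jfdfjabjjid' character by character:
  pos 0: 'j' -> no
  pos 1: 'f' -> no
  pos 2: 'd' -> MATCH
  pos 3: 'f' -> no
  pos 4: 'j' -> no
  pos 5: 'a' -> no
  pos 6: 'b' -> no
  pos 7: 'j' -> no
  pos 8: 'j' -> no
  pos 9: 'i' -> MATCH
  pos 10: 'd' -> MATCH
Total matches: 3

3


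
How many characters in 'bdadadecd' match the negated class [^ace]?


Negated class [^ace] matches any char NOT in {a, c, e}
Scanning 'bdadadecd':
  pos 0: 'b' -> MATCH
  pos 1: 'd' -> MATCH
  pos 2: 'a' -> no (excluded)
  pos 3: 'd' -> MATCH
  pos 4: 'a' -> no (excluded)
  pos 5: 'd' -> MATCH
  pos 6: 'e' -> no (excluded)
  pos 7: 'c' -> no (excluded)
  pos 8: 'd' -> MATCH
Total matches: 5

5


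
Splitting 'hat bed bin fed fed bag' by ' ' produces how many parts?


Splitting by ' ' breaks the string at each occurrence of the separator.
Text: 'hat bed bin fed fed bag'
Parts after split:
  Part 1: 'hat'
  Part 2: 'bed'
  Part 3: 'bin'
  Part 4: 'fed'
  Part 5: 'fed'
  Part 6: 'bag'
Total parts: 6

6


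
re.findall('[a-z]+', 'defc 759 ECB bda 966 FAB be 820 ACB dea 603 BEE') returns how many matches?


Pattern '[a-z]+' finds one or more lowercase letters.
Text: 'defc 759 ECB bda 966 FAB be 820 ACB dea 603 BEE'
Scanning for matches:
  Match 1: 'defc'
  Match 2: 'bda'
  Match 3: 'be'
  Match 4: 'dea'
Total matches: 4

4


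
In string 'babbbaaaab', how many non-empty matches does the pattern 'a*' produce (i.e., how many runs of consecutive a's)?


Pattern 'a*' matches zero or more a's. We want non-empty runs of consecutive a's.
String: 'babbbaaaab'
Walking through the string to find runs of a's:
  Run 1: positions 1-1 -> 'a'
  Run 2: positions 5-8 -> 'aaaa'
Non-empty runs found: ['a', 'aaaa']
Count: 2

2


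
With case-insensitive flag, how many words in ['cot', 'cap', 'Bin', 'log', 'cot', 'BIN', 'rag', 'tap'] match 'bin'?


Case-insensitive matching: compare each word's lowercase form to 'bin'.
  'cot' -> lower='cot' -> no
  'cap' -> lower='cap' -> no
  'Bin' -> lower='bin' -> MATCH
  'log' -> lower='log' -> no
  'cot' -> lower='cot' -> no
  'BIN' -> lower='bin' -> MATCH
  'rag' -> lower='rag' -> no
  'tap' -> lower='tap' -> no
Matches: ['Bin', 'BIN']
Count: 2

2


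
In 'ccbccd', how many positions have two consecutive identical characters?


Looking for consecutive identical characters in 'ccbccd':
  pos 0-1: 'c' vs 'c' -> MATCH ('cc')
  pos 1-2: 'c' vs 'b' -> different
  pos 2-3: 'b' vs 'c' -> different
  pos 3-4: 'c' vs 'c' -> MATCH ('cc')
  pos 4-5: 'c' vs 'd' -> different
Consecutive identical pairs: ['cc', 'cc']
Count: 2

2


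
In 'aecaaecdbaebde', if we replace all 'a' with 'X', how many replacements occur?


re.sub('a', 'X', text) replaces every occurrence of 'a' with 'X'.
Text: 'aecaaecdbaebde'
Scanning for 'a':
  pos 0: 'a' -> replacement #1
  pos 3: 'a' -> replacement #2
  pos 4: 'a' -> replacement #3
  pos 9: 'a' -> replacement #4
Total replacements: 4

4


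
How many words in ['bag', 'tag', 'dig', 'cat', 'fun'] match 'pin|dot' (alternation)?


Alternation 'pin|dot' matches either 'pin' or 'dot'.
Checking each word:
  'bag' -> no
  'tag' -> no
  'dig' -> no
  'cat' -> no
  'fun' -> no
Matches: []
Count: 0

0


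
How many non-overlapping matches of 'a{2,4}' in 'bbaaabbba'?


Pattern 'a{2,4}' matches between 2 and 4 consecutive a's (greedy).
String: 'bbaaabbba'
Finding runs of a's and applying greedy matching:
  Run at pos 2: 'aaa' (length 3)
  Run at pos 8: 'a' (length 1)
Matches: ['aaa']
Count: 1

1


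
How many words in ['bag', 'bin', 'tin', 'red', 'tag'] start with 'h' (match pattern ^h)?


Pattern ^h anchors to start of word. Check which words begin with 'h':
  'bag' -> no
  'bin' -> no
  'tin' -> no
  'red' -> no
  'tag' -> no
Matching words: []
Count: 0

0


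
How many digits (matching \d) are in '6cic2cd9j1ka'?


\d matches any digit 0-9.
Scanning '6cic2cd9j1ka':
  pos 0: '6' -> DIGIT
  pos 4: '2' -> DIGIT
  pos 7: '9' -> DIGIT
  pos 9: '1' -> DIGIT
Digits found: ['6', '2', '9', '1']
Total: 4

4


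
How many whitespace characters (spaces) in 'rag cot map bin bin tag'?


\s matches whitespace characters (spaces, tabs, etc.).
Text: 'rag cot map bin bin tag'
This text has 6 words separated by spaces.
Number of spaces = number of words - 1 = 6 - 1 = 5

5


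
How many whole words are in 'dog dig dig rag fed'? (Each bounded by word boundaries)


Word boundaries (\b) mark the start/end of each word.
Text: 'dog dig dig rag fed'
Splitting by whitespace:
  Word 1: 'dog'
  Word 2: 'dig'
  Word 3: 'dig'
  Word 4: 'rag'
  Word 5: 'fed'
Total whole words: 5

5


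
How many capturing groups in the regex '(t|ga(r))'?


To count capturing groups, count each '(' that starts a group.
Pattern: '(t|ga(r))'
Walking through the pattern:
  Position 0: '(' -> group #1
  Position 5: '(' -> group #2
Total capturing groups: 2

2


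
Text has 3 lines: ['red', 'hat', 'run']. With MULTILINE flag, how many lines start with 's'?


With MULTILINE flag, ^ matches the start of each line.
Lines: ['red', 'hat', 'run']
Checking which lines start with 's':
  Line 1: 'red' -> no
  Line 2: 'hat' -> no
  Line 3: 'run' -> no
Matching lines: []
Count: 0

0


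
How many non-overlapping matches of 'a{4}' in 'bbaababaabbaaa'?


Pattern 'a{4}' matches exactly 4 consecutive a's (greedy, non-overlapping).
String: 'bbaababaabbaaa'
Scanning for runs of a's:
  Run at pos 2: 'aa' (length 2) -> 0 match(es)
  Run at pos 5: 'a' (length 1) -> 0 match(es)
  Run at pos 7: 'aa' (length 2) -> 0 match(es)
  Run at pos 11: 'aaa' (length 3) -> 0 match(es)
Matches found: []
Total: 0

0


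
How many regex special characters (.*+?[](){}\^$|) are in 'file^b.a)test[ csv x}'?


Regex special characters are: . * + ? [ ] ( ) { } \ ^ $ |
Scanning 'file^b.a)test[ csv x}':
  pos 4: '^' -> SPECIAL
  pos 6: '.' -> SPECIAL
  pos 8: ')' -> SPECIAL
  pos 13: '[' -> SPECIAL
  pos 20: '}' -> SPECIAL
Special chars found: ['^', '.', ')', '[', '}']
Total: 5

5


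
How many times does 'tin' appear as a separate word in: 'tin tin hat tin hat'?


Scanning each word for exact match 'tin':
  Word 1: 'tin' -> MATCH
  Word 2: 'tin' -> MATCH
  Word 3: 'hat' -> no
  Word 4: 'tin' -> MATCH
  Word 5: 'hat' -> no
Total matches: 3

3


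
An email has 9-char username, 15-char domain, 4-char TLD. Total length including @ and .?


An email address has format: username@domain.tld
Username length: 9
'@' character: 1
Domain length: 15
'.' character: 1
TLD length: 4
Total = 9 + 1 + 15 + 1 + 4 = 30

30


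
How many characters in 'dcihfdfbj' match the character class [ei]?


Character class [ei] matches any of: {e, i}
Scanning string 'dcihfdfbj' character by character:
  pos 0: 'd' -> no
  pos 1: 'c' -> no
  pos 2: 'i' -> MATCH
  pos 3: 'h' -> no
  pos 4: 'f' -> no
  pos 5: 'd' -> no
  pos 6: 'f' -> no
  pos 7: 'b' -> no
  pos 8: 'j' -> no
Total matches: 1

1


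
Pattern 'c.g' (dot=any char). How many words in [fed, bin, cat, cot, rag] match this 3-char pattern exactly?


Pattern 'c.g' means: starts with 'c', any single char, ends with 'g'.
Checking each word (must be exactly 3 chars):
  'fed' (len=3): no
  'bin' (len=3): no
  'cat' (len=3): no
  'cot' (len=3): no
  'rag' (len=3): no
Matching words: []
Total: 0

0


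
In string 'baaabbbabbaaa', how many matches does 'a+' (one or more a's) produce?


Pattern 'a+' matches one or more consecutive a's.
String: 'baaabbbabbaaa'
Scanning for runs of a:
  Match 1: 'aaa' (length 3)
  Match 2: 'a' (length 1)
  Match 3: 'aaa' (length 3)
Total matches: 3

3


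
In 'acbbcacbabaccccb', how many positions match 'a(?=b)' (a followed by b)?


Lookahead 'a(?=b)' matches 'a' only when followed by 'b'.
String: 'acbbcacbabaccccb'
Checking each position where char is 'a':
  pos 0: 'a' -> no (next='c')
  pos 5: 'a' -> no (next='c')
  pos 8: 'a' -> MATCH (next='b')
  pos 10: 'a' -> no (next='c')
Matching positions: [8]
Count: 1

1


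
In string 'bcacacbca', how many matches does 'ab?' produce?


Pattern 'ab?' matches 'a' optionally followed by 'b'.
String: 'bcacacbca'
Scanning left to right for 'a' then checking next char:
  Match 1: 'a' (a not followed by b)
  Match 2: 'a' (a not followed by b)
  Match 3: 'a' (a not followed by b)
Total matches: 3

3


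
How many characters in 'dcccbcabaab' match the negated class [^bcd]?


Negated class [^bcd] matches any char NOT in {b, c, d}
Scanning 'dcccbcabaab':
  pos 0: 'd' -> no (excluded)
  pos 1: 'c' -> no (excluded)
  pos 2: 'c' -> no (excluded)
  pos 3: 'c' -> no (excluded)
  pos 4: 'b' -> no (excluded)
  pos 5: 'c' -> no (excluded)
  pos 6: 'a' -> MATCH
  pos 7: 'b' -> no (excluded)
  pos 8: 'a' -> MATCH
  pos 9: 'a' -> MATCH
  pos 10: 'b' -> no (excluded)
Total matches: 3

3


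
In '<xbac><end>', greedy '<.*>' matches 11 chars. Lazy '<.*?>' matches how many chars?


Greedy '<.*>' tries to match as MUCH as possible.
Lazy '<.*?>' tries to match as LITTLE as possible.

String: '<xbac><end>'
Greedy '<.*>' starts at first '<' and extends to the LAST '>': '<xbac><end>' (11 chars)
Lazy '<.*?>' starts at first '<' and stops at the FIRST '>': '<xbac>' (6 chars)

6


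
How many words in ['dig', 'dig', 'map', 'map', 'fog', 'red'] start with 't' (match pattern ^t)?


Pattern ^t anchors to start of word. Check which words begin with 't':
  'dig' -> no
  'dig' -> no
  'map' -> no
  'map' -> no
  'fog' -> no
  'red' -> no
Matching words: []
Count: 0

0


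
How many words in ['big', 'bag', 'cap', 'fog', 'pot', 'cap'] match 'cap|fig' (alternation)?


Alternation 'cap|fig' matches either 'cap' or 'fig'.
Checking each word:
  'big' -> no
  'bag' -> no
  'cap' -> MATCH
  'fog' -> no
  'pot' -> no
  'cap' -> MATCH
Matches: ['cap', 'cap']
Count: 2

2


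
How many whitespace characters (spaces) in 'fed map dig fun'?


\s matches whitespace characters (spaces, tabs, etc.).
Text: 'fed map dig fun'
This text has 4 words separated by spaces.
Number of spaces = number of words - 1 = 4 - 1 = 3

3


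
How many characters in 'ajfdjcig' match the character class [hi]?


Character class [hi] matches any of: {h, i}
Scanning string 'ajfdjcig' character by character:
  pos 0: 'a' -> no
  pos 1: 'j' -> no
  pos 2: 'f' -> no
  pos 3: 'd' -> no
  pos 4: 'j' -> no
  pos 5: 'c' -> no
  pos 6: 'i' -> MATCH
  pos 7: 'g' -> no
Total matches: 1

1


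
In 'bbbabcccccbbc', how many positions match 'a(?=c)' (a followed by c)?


Lookahead 'a(?=c)' matches 'a' only when followed by 'c'.
String: 'bbbabcccccbbc'
Checking each position where char is 'a':
  pos 3: 'a' -> no (next='b')
Matching positions: []
Count: 0

0


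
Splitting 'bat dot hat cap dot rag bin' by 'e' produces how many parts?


Splitting by 'e' breaks the string at each occurrence of the separator.
Text: 'bat dot hat cap dot rag bin'
Parts after split:
  Part 1: 'bat dot hat cap dot rag bin'
Total parts: 1

1


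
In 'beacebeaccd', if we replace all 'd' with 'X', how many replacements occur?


re.sub('d', 'X', text) replaces every occurrence of 'd' with 'X'.
Text: 'beacebeaccd'
Scanning for 'd':
  pos 10: 'd' -> replacement #1
Total replacements: 1

1


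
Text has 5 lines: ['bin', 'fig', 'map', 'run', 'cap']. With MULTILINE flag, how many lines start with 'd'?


With MULTILINE flag, ^ matches the start of each line.
Lines: ['bin', 'fig', 'map', 'run', 'cap']
Checking which lines start with 'd':
  Line 1: 'bin' -> no
  Line 2: 'fig' -> no
  Line 3: 'map' -> no
  Line 4: 'run' -> no
  Line 5: 'cap' -> no
Matching lines: []
Count: 0

0


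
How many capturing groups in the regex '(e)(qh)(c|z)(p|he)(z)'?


To count capturing groups, count each '(' that starts a group.
Pattern: '(e)(qh)(c|z)(p|he)(z)'
Walking through the pattern:
  Position 0: '(' -> group #1
  Position 3: '(' -> group #2
  Position 7: '(' -> group #3
  Position 12: '(' -> group #4
  Position 18: '(' -> group #5
Total capturing groups: 5

5


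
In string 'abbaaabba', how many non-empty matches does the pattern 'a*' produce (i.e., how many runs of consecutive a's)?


Pattern 'a*' matches zero or more a's. We want non-empty runs of consecutive a's.
String: 'abbaaabba'
Walking through the string to find runs of a's:
  Run 1: positions 0-0 -> 'a'
  Run 2: positions 3-5 -> 'aaa'
  Run 3: positions 8-8 -> 'a'
Non-empty runs found: ['a', 'aaa', 'a']
Count: 3

3


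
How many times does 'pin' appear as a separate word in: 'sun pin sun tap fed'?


Scanning each word for exact match 'pin':
  Word 1: 'sun' -> no
  Word 2: 'pin' -> MATCH
  Word 3: 'sun' -> no
  Word 4: 'tap' -> no
  Word 5: 'fed' -> no
Total matches: 1

1


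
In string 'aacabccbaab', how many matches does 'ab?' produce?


Pattern 'ab?' matches 'a' optionally followed by 'b'.
String: 'aacabccbaab'
Scanning left to right for 'a' then checking next char:
  Match 1: 'a' (a not followed by b)
  Match 2: 'a' (a not followed by b)
  Match 3: 'ab' (a followed by b)
  Match 4: 'a' (a not followed by b)
  Match 5: 'ab' (a followed by b)
Total matches: 5

5


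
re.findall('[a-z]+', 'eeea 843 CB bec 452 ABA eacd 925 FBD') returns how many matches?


Pattern '[a-z]+' finds one or more lowercase letters.
Text: 'eeea 843 CB bec 452 ABA eacd 925 FBD'
Scanning for matches:
  Match 1: 'eeea'
  Match 2: 'bec'
  Match 3: 'eacd'
Total matches: 3

3


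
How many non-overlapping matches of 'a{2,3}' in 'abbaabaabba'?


Pattern 'a{2,3}' matches between 2 and 3 consecutive a's (greedy).
String: 'abbaabaabba'
Finding runs of a's and applying greedy matching:
  Run at pos 0: 'a' (length 1)
  Run at pos 3: 'aa' (length 2)
  Run at pos 6: 'aa' (length 2)
  Run at pos 10: 'a' (length 1)
Matches: ['aa', 'aa']
Count: 2

2


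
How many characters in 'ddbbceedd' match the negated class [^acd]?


Negated class [^acd] matches any char NOT in {a, c, d}
Scanning 'ddbbceedd':
  pos 0: 'd' -> no (excluded)
  pos 1: 'd' -> no (excluded)
  pos 2: 'b' -> MATCH
  pos 3: 'b' -> MATCH
  pos 4: 'c' -> no (excluded)
  pos 5: 'e' -> MATCH
  pos 6: 'e' -> MATCH
  pos 7: 'd' -> no (excluded)
  pos 8: 'd' -> no (excluded)
Total matches: 4

4


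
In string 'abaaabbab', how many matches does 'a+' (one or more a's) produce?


Pattern 'a+' matches one or more consecutive a's.
String: 'abaaabbab'
Scanning for runs of a:
  Match 1: 'a' (length 1)
  Match 2: 'aaa' (length 3)
  Match 3: 'a' (length 1)
Total matches: 3

3


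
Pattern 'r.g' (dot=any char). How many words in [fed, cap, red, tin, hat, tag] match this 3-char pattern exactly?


Pattern 'r.g' means: starts with 'r', any single char, ends with 'g'.
Checking each word (must be exactly 3 chars):
  'fed' (len=3): no
  'cap' (len=3): no
  'red' (len=3): no
  'tin' (len=3): no
  'hat' (len=3): no
  'tag' (len=3): no
Matching words: []
Total: 0

0


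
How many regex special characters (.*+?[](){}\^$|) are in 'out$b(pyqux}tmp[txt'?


Regex special characters are: . * + ? [ ] ( ) { } \ ^ $ |
Scanning 'out$b(pyqux}tmp[txt':
  pos 3: '$' -> SPECIAL
  pos 5: '(' -> SPECIAL
  pos 11: '}' -> SPECIAL
  pos 15: '[' -> SPECIAL
Special chars found: ['$', '(', '}', '[']
Total: 4

4


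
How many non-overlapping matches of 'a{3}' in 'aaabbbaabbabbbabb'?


Pattern 'a{3}' matches exactly 3 consecutive a's (greedy, non-overlapping).
String: 'aaabbbaabbabbbabb'
Scanning for runs of a's:
  Run at pos 0: 'aaa' (length 3) -> 1 match(es)
  Run at pos 6: 'aa' (length 2) -> 0 match(es)
  Run at pos 10: 'a' (length 1) -> 0 match(es)
  Run at pos 14: 'a' (length 1) -> 0 match(es)
Matches found: ['aaa']
Total: 1

1


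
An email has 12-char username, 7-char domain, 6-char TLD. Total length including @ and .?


An email address has format: username@domain.tld
Username length: 12
'@' character: 1
Domain length: 7
'.' character: 1
TLD length: 6
Total = 12 + 1 + 7 + 1 + 6 = 27

27


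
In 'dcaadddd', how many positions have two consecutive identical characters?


Looking for consecutive identical characters in 'dcaadddd':
  pos 0-1: 'd' vs 'c' -> different
  pos 1-2: 'c' vs 'a' -> different
  pos 2-3: 'a' vs 'a' -> MATCH ('aa')
  pos 3-4: 'a' vs 'd' -> different
  pos 4-5: 'd' vs 'd' -> MATCH ('dd')
  pos 5-6: 'd' vs 'd' -> MATCH ('dd')
  pos 6-7: 'd' vs 'd' -> MATCH ('dd')
Consecutive identical pairs: ['aa', 'dd', 'dd', 'dd']
Count: 4

4


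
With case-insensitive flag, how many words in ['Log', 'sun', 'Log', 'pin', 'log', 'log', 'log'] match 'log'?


Case-insensitive matching: compare each word's lowercase form to 'log'.
  'Log' -> lower='log' -> MATCH
  'sun' -> lower='sun' -> no
  'Log' -> lower='log' -> MATCH
  'pin' -> lower='pin' -> no
  'log' -> lower='log' -> MATCH
  'log' -> lower='log' -> MATCH
  'log' -> lower='log' -> MATCH
Matches: ['Log', 'Log', 'log', 'log', 'log']
Count: 5

5


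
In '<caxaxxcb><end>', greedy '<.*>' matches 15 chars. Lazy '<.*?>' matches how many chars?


Greedy '<.*>' tries to match as MUCH as possible.
Lazy '<.*?>' tries to match as LITTLE as possible.

String: '<caxaxxcb><end>'
Greedy '<.*>' starts at first '<' and extends to the LAST '>': '<caxaxxcb><end>' (15 chars)
Lazy '<.*?>' starts at first '<' and stops at the FIRST '>': '<caxaxxcb>' (10 chars)

10


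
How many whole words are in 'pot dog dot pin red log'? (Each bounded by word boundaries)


Word boundaries (\b) mark the start/end of each word.
Text: 'pot dog dot pin red log'
Splitting by whitespace:
  Word 1: 'pot'
  Word 2: 'dog'
  Word 3: 'dot'
  Word 4: 'pin'
  Word 5: 'red'
  Word 6: 'log'
Total whole words: 6

6


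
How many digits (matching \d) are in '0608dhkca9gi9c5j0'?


\d matches any digit 0-9.
Scanning '0608dhkca9gi9c5j0':
  pos 0: '0' -> DIGIT
  pos 1: '6' -> DIGIT
  pos 2: '0' -> DIGIT
  pos 3: '8' -> DIGIT
  pos 9: '9' -> DIGIT
  pos 12: '9' -> DIGIT
  pos 14: '5' -> DIGIT
  pos 16: '0' -> DIGIT
Digits found: ['0', '6', '0', '8', '9', '9', '5', '0']
Total: 8

8


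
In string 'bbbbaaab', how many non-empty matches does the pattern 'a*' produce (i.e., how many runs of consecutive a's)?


Pattern 'a*' matches zero or more a's. We want non-empty runs of consecutive a's.
String: 'bbbbaaab'
Walking through the string to find runs of a's:
  Run 1: positions 4-6 -> 'aaa'
Non-empty runs found: ['aaa']
Count: 1

1


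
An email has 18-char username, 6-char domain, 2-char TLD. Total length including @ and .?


An email address has format: username@domain.tld
Username length: 18
'@' character: 1
Domain length: 6
'.' character: 1
TLD length: 2
Total = 18 + 1 + 6 + 1 + 2 = 28

28
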